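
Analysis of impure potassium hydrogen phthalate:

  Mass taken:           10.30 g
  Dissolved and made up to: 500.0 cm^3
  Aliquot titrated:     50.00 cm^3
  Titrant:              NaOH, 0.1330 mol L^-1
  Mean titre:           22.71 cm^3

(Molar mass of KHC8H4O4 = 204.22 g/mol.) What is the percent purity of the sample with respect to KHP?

KHC8H4O4 + NaOH → KNaC8H4O4 + H2O
n(NaOH) per titration = 0.02271 × 0.1330 = 3.020 × 10^-3 mol
n(KHC8H4O4) in each aliquot = 3.020 × 10^-3 mol (1:1 ratio)
n(KHC8H4O4) in the whole flask = 3.020 × 10^-3 × 500.0/50.00 = 0.03020 mol
mass of KHC8H4O4 = 0.03020 × 204.22 = 6.168 g
% KHC8H4O4 = 6.168 / 10.30 × 100 = 59.89 %

59.89 %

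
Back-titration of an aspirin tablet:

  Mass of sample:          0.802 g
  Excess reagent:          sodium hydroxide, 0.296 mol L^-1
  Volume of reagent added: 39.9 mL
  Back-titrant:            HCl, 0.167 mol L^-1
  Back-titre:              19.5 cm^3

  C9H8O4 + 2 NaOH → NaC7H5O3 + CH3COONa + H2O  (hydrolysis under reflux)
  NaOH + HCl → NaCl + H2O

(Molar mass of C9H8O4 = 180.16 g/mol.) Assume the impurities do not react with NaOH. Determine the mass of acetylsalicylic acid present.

0.771 g

n(NaOH) added = 0.0399 × 0.296 = 0.0118 mol
n(HCl) used in back-titration = 0.0195 × 0.167 = 3.26 × 10^-3 mol
n(NaOH) left over = 3.26 × 10^-3 mol (1:1 ratio)
n(NaOH) consumed by analyte = 0.0118 − 3.26 × 10^-3 = 8.55 × 10^-3 mol
From the 1:2 ratio, n(C9H8O4) = 1/2 × 8.55 × 10^-3 = 4.28 × 10^-3 mol
mass of C9H8O4 = 4.28 × 10^-3 × 180.16 = 0.771 g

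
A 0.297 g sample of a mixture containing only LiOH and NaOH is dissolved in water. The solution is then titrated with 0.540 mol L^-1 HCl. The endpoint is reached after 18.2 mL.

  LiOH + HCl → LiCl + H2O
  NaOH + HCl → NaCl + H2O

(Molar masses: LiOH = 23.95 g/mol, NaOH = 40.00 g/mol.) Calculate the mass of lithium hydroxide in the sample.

n(HCl) = 0.0182 × 0.540 = 9.83 × 10^-3 mol
Let x = n(LiOH), y = n(NaOH).
Titrant: 1x + 1y = 9.83 × 10^-3;  mass: 23.95x + 40.00y = 0.297
Solving, x = 5.99 × 10^-3 mol, y = 3.84 × 10^-3 mol
mass of LiOH = 5.99 × 10^-3 × 23.95 = 0.143 g

0.143 g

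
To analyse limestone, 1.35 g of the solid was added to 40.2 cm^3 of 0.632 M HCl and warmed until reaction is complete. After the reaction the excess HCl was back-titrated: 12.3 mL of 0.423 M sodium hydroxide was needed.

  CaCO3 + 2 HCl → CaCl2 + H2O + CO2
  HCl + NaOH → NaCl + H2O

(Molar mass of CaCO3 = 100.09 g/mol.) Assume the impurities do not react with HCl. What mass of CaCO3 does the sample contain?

1.01 g

n(HCl) added = 0.0402 × 0.632 = 0.0254 mol
n(NaOH) used in back-titration = 0.0123 × 0.423 = 5.20 × 10^-3 mol
n(HCl) left over = 5.20 × 10^-3 mol (1:1 ratio)
n(HCl) consumed by analyte = 0.0254 − 5.20 × 10^-3 = 0.0202 mol
From the 1:2 ratio, n(CaCO3) = 1/2 × 0.0202 = 0.0101 mol
mass of CaCO3 = 0.0101 × 100.09 = 1.01 g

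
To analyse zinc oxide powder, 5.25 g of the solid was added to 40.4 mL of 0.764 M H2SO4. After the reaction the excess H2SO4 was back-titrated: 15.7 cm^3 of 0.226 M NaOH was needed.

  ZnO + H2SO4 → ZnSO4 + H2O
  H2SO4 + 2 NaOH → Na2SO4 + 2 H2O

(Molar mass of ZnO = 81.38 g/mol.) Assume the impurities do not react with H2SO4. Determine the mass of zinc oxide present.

2.37 g

n(H2SO4) added = 0.0404 × 0.764 = 0.0309 mol
n(NaOH) used in back-titration = 0.0157 × 0.226 = 3.55 × 10^-3 mol
From the 1:2 ratio, n(H2SO4) left over = 1/2 × 3.55 × 10^-3 = 1.77 × 10^-3 mol
n(H2SO4) consumed by analyte = 0.0309 − 1.77 × 10^-3 = 0.0291 mol
n(ZnO) = 0.0291 mol (1:1 ratio)
mass of ZnO = 0.0291 × 81.38 = 2.37 g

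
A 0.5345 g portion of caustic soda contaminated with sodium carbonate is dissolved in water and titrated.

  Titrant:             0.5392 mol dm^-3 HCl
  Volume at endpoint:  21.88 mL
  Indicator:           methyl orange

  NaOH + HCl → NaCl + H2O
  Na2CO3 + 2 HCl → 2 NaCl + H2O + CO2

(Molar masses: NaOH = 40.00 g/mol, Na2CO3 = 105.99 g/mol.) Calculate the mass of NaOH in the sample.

n(HCl) = 0.02188 × 0.5392 = 0.01180 mol
Let x = n(NaOH), y = n(Na2CO3).
Titrant: 1x + 2y = 0.01180;  mass: 40.00x + 105.99y = 0.5345
Solving, x = 6.981 × 10^-3 mol, y = 2.408 × 10^-3 mol
mass of NaOH = 6.981 × 10^-3 × 40.00 = 0.2792 g

0.2792 g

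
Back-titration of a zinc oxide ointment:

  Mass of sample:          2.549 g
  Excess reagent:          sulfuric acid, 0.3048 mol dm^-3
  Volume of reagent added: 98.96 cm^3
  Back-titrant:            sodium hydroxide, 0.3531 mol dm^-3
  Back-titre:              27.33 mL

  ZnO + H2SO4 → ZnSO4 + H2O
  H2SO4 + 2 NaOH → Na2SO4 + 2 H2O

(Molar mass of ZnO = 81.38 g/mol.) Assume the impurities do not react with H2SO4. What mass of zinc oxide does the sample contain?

n(H2SO4) added = 0.09896 × 0.3048 = 0.03016 mol
n(NaOH) used in back-titration = 0.02733 × 0.3531 = 9.650 × 10^-3 mol
From the 1:2 ratio, n(H2SO4) left over = 1/2 × 9.650 × 10^-3 = 4.825 × 10^-3 mol
n(H2SO4) consumed by analyte = 0.03016 − 4.825 × 10^-3 = 0.02534 mol
n(ZnO) = 0.02534 mol (1:1 ratio)
mass of ZnO = 0.02534 × 81.38 = 2.062 g

2.062 g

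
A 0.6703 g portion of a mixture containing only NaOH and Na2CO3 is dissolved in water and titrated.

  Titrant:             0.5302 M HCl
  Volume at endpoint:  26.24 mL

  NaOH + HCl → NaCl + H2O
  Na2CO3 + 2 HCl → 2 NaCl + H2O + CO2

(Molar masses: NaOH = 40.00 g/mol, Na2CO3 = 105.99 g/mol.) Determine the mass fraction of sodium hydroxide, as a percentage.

n(HCl) = 0.02624 × 0.5302 = 0.01391 mol
Let x = n(NaOH), y = n(Na2CO3).
Titrant: 1x + 2y = 0.01391;  mass: 40.00x + 105.99y = 0.6703
Solving, x = 5.155 × 10^-3 mol, y = 4.379 × 10^-3 mol
mass of NaOH = 5.155 × 10^-3 × 40.00 = 0.2062 g
% NaOH = 0.2062 / 0.6703 × 100 = 30.76 %

30.76 %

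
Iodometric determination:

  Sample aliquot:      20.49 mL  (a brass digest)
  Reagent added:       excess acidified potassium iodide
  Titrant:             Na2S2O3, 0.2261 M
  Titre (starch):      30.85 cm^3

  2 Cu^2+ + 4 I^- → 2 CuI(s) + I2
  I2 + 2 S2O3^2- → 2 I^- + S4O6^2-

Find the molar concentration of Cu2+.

n(S2O3^2-) = 0.03085 × 0.2261 = 6.975 × 10^-3 mol
n(I2) = n(S2O3^2-)/2 = 3.488 × 10^-3 mol
From the 2:1 ratio, n(Cu2+) in the aliquot = 2/1 × 3.488 × 10^-3 = 6.975 × 10^-3 mol
[Cu2+] = 6.975 × 10^-3 / 0.02049 = 0.3404 mol/L

0.3404 M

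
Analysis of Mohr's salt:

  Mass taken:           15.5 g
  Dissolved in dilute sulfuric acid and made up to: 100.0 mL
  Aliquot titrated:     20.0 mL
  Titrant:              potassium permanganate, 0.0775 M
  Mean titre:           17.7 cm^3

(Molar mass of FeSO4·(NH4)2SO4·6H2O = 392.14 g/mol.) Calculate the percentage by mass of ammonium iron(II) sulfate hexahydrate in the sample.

86.8 %

MnO4^- + 5 Fe^2+ + 8 H^+ → Mn^2+ + 5 Fe^3+ + 4 H2O
n(KMnO4) per titration = 0.0177 × 0.0775 = 1.37 × 10^-3 mol
From the 5:1 ratio, n(FeSO4·(NH4)2SO4·6H2O) in each aliquot = 5/1 × 1.37 × 10^-3 = 6.86 × 10^-3 mol
n(FeSO4·(NH4)2SO4·6H2O) in the whole flask = 6.86 × 10^-3 × 100.0/20.0 = 0.0343 mol
mass of FeSO4·(NH4)2SO4·6H2O = 0.0343 × 392.14 = 13.4 g
% FeSO4·(NH4)2SO4·6H2O = 13.4 / 15.5 × 100 = 86.8 %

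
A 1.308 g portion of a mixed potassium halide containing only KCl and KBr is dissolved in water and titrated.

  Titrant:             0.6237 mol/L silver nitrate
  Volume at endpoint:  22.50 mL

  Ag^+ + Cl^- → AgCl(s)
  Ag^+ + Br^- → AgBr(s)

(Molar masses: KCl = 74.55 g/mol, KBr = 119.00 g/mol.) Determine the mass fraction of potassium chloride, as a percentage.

46.41 %

n(AgNO3) = 0.02250 × 0.6237 = 0.01403 mol
Let x = n(KCl), y = n(KBr).
Titrant: 1x + 1y = 0.01403;  mass: 74.55x + 119.00y = 1.308
Solving, x = 8.143 × 10^-3 mol, y = 5.890 × 10^-3 mol
mass of KCl = 8.143 × 10^-3 × 74.55 = 0.6071 g
% KCl = 0.6071 / 1.308 × 100 = 46.41 %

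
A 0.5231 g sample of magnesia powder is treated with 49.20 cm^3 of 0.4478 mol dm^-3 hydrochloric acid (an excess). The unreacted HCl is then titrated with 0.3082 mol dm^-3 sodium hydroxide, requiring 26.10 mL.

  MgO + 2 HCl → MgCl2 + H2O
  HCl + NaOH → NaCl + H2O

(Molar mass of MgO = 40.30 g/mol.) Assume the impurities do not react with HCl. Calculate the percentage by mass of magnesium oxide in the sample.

n(HCl) added = 0.04920 × 0.4478 = 0.02203 mol
n(NaOH) used in back-titration = 0.02610 × 0.3082 = 8.044 × 10^-3 mol
n(HCl) left over = 8.044 × 10^-3 mol (1:1 ratio)
n(HCl) consumed by analyte = 0.02203 − 8.044 × 10^-3 = 0.01399 mol
From the 1:2 ratio, n(MgO) = 1/2 × 0.01399 = 6.994 × 10^-3 mol
mass of MgO = 6.994 × 10^-3 × 40.30 = 0.2819 g
% MgO = 0.2819 / 0.5231 × 100 = 53.88 %

53.88 %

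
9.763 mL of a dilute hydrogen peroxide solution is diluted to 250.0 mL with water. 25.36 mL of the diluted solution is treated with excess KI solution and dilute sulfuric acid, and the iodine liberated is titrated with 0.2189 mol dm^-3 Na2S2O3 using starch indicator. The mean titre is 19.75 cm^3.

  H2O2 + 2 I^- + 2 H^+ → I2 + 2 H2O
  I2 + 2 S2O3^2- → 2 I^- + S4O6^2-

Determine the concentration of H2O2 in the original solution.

n(S2O3^2-) = 0.01975 × 0.2189 = 4.323 × 10^-3 mol
n(I2) = n(S2O3^2-)/2 = 2.162 × 10^-3 mol
n(H2O2) in the aliquot = 2.162 × 10^-3 mol (1:1 ratio)
[H2O2]_dilute = 2.162 × 10^-3 / 0.02536 = 0.08524 mol/L
[H2O2]_original = 0.08524 × 250.0/9.763 = 2.183 mol/L

2.183 mol/L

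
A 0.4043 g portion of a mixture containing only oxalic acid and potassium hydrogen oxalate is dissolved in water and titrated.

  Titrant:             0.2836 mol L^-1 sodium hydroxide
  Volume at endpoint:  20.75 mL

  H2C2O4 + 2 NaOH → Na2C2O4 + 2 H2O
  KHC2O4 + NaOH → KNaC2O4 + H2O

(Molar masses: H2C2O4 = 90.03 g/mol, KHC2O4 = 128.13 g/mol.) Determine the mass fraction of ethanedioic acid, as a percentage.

46.85 %

n(NaOH) = 0.02075 × 0.2836 = 5.885 × 10^-3 mol
Let x = n(H2C2O4), y = n(KHC2O4).
Titrant: 2x + 1y = 5.885 × 10^-3;  mass: 90.03x + 128.13y = 0.4043
Solving, x = 2.104 × 10^-3 mol, y = 1.677 × 10^-3 mol
mass of H2C2O4 = 2.104 × 10^-3 × 90.03 = 0.1894 g
% H2C2O4 = 0.1894 / 0.4043 × 100 = 46.85 %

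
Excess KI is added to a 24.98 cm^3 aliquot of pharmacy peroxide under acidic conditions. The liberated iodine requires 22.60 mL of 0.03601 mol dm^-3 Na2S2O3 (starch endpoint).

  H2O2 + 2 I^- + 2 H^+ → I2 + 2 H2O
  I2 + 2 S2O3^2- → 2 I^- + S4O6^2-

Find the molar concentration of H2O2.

n(S2O3^2-) = 0.02260 × 0.03601 = 8.138 × 10^-4 mol
n(I2) = n(S2O3^2-)/2 = 4.069 × 10^-4 mol
n(H2O2) in the aliquot = 4.069 × 10^-4 mol (1:1 ratio)
[H2O2] = 4.069 × 10^-4 / 0.02498 = 0.01629 mol/L

0.01629 mol/L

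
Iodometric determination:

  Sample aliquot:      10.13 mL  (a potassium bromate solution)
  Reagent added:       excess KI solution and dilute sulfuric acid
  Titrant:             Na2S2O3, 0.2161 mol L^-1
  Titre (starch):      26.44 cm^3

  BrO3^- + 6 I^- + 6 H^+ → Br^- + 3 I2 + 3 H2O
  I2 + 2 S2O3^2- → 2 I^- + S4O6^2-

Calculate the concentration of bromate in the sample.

n(S2O3^2-) = 0.02644 × 0.2161 = 5.714 × 10^-3 mol
n(I2) = n(S2O3^2-)/2 = 2.857 × 10^-3 mol
From the 1:3 ratio, n(BrO3^-) in the aliquot = 1/3 × 2.857 × 10^-3 = 9.523 × 10^-4 mol
[BrO3^-] = 9.523 × 10^-4 / 0.01013 = 0.09401 mol/L

0.09401 mol/L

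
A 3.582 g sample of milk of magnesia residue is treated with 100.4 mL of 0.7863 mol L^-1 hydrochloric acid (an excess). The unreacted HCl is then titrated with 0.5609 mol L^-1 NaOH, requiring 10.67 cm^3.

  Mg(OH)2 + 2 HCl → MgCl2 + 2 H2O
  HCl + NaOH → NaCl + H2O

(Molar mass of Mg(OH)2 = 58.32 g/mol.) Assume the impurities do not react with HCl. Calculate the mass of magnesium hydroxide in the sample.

2.128 g

n(HCl) added = 0.1004 × 0.7863 = 0.07894 mol
n(NaOH) used in back-titration = 0.01067 × 0.5609 = 5.985 × 10^-3 mol
n(HCl) left over = 5.985 × 10^-3 mol (1:1 ratio)
n(HCl) consumed by analyte = 0.07894 − 5.985 × 10^-3 = 0.07296 mol
From the 1:2 ratio, n(Mg(OH)2) = 1/2 × 0.07296 = 0.03648 mol
mass of Mg(OH)2 = 0.03648 × 58.32 = 2.128 g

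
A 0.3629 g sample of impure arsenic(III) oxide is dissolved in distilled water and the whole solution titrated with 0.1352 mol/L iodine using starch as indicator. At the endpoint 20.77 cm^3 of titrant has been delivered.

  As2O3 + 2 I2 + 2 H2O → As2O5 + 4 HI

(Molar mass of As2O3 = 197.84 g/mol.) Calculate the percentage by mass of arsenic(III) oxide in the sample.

76.54 %

n(I2) = 0.02077 L × 0.1352 mol/L = 2.808 × 10^-3 mol
From the 1:2 ratio, n(As2O3) = 1/2 × 2.808 × 10^-3 = 1.404 × 10^-3 mol
mass of As2O3 = 1.404 × 10^-3 × 197.84 g/mol = 0.2778 g
% As2O3 = 0.2778 / 0.3629 × 100 = 76.54 %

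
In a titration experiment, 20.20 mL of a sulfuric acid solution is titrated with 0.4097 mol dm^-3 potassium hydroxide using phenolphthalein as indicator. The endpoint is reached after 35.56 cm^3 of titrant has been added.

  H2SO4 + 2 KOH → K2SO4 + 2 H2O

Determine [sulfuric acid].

0.3606 mol/L

n(KOH) = 0.03556 L × 0.4097 mol/L = 0.01457 mol
From the 1:2 mole ratio, n(H2SO4) = 1/2 × 0.01457 = 7.284 × 10^-3 mol
[H2SO4] = 7.284 × 10^-3 mol / 0.02020 L = 0.3606 mol/L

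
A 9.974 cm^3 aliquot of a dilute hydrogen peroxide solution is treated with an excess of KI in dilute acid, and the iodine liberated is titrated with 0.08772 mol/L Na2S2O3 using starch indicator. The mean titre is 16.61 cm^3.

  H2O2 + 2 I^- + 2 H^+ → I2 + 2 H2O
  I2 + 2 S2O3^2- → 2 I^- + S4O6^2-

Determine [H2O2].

0.07304 mol/L

n(S2O3^2-) = 0.01661 × 0.08772 = 1.457 × 10^-3 mol
n(I2) = n(S2O3^2-)/2 = 7.285 × 10^-4 mol
n(H2O2) in the aliquot = 7.285 × 10^-4 mol (1:1 ratio)
[H2O2] = 7.285 × 10^-4 / 0.009974 = 0.07304 mol/L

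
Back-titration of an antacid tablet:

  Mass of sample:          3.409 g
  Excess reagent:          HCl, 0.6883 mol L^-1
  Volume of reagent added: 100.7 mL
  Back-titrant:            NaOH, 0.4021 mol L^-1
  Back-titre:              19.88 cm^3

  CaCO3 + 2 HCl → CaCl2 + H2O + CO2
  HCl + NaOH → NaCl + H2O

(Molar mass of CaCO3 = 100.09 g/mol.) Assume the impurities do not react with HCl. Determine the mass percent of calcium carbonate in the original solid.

n(HCl) added = 0.1007 × 0.6883 = 0.06931 mol
n(NaOH) used in back-titration = 0.01988 × 0.4021 = 7.994 × 10^-3 mol
n(HCl) left over = 7.994 × 10^-3 mol (1:1 ratio)
n(HCl) consumed by analyte = 0.06931 − 7.994 × 10^-3 = 0.06132 mol
From the 1:2 ratio, n(CaCO3) = 1/2 × 0.06132 = 0.03066 mol
mass of CaCO3 = 0.03066 × 100.09 = 3.069 g
% CaCO3 = 3.069 / 3.409 × 100 = 90.02 %

90.02 %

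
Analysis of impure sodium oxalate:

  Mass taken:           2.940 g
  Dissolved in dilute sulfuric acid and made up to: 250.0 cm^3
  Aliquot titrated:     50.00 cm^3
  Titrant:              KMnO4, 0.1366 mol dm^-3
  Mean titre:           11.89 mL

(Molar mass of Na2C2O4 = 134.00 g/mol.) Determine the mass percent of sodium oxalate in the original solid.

92.53 %

2 MnO4^- + 5 C2O4^2- + 16 H^+ → 2 Mn^2+ + 10 CO2 + 8 H2O
n(KMnO4) per titration = 0.01189 × 0.1366 = 1.624 × 10^-3 mol
From the 5:2 ratio, n(Na2C2O4) in each aliquot = 5/2 × 1.624 × 10^-3 = 4.060 × 10^-3 mol
n(Na2C2O4) in the whole flask = 4.060 × 10^-3 × 250.0/50.00 = 0.02030 mol
mass of Na2C2O4 = 0.02030 × 134.00 = 2.720 g
% Na2C2O4 = 2.720 / 2.940 × 100 = 92.53 %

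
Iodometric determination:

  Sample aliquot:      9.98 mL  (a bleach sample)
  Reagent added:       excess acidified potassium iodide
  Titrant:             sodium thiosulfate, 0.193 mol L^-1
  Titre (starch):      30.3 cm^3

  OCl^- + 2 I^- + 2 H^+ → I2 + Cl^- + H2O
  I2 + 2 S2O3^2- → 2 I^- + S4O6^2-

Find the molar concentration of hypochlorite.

n(S2O3^2-) = 0.0303 × 0.193 = 5.85 × 10^-3 mol
n(I2) = n(S2O3^2-)/2 = 2.92 × 10^-3 mol
n(OCl^-) in the aliquot = 2.92 × 10^-3 mol (1:1 ratio)
[OCl^-] = 2.92 × 10^-3 / 0.00998 = 0.293 mol/L

0.293 mol/L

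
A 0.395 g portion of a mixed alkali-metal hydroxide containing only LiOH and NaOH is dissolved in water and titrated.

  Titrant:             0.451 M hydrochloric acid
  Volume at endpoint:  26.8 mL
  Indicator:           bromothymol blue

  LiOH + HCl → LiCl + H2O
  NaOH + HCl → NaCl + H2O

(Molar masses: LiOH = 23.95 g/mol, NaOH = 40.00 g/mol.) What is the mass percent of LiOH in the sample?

n(HCl) = 0.0268 × 0.451 = 0.0121 mol
Let x = n(LiOH), y = n(NaOH).
Titrant: 1x + 1y = 0.0121;  mass: 23.95x + 40.00y = 0.395
Solving, x = 5.51 × 10^-3 mol, y = 6.57 × 10^-3 mol
mass of LiOH = 5.51 × 10^-3 × 23.95 = 0.132 g
% LiOH = 0.132 / 0.395 × 100 = 33.4 %

33.4 %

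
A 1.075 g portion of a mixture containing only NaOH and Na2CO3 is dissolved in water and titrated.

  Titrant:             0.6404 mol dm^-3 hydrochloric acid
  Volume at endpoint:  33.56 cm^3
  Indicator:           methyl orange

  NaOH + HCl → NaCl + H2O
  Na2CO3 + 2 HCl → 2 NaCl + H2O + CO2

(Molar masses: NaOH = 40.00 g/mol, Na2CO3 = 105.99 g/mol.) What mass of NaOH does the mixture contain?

n(HCl) = 0.03356 × 0.6404 = 0.02149 mol
Let x = n(NaOH), y = n(Na2CO3).
Titrant: 1x + 2y = 0.02149;  mass: 40.00x + 105.99y = 1.075
Solving, x = 4.922 × 10^-3 mol, y = 8.285 × 10^-3 mol
mass of NaOH = 4.922 × 10^-3 × 40.00 = 0.1969 g

0.1969 g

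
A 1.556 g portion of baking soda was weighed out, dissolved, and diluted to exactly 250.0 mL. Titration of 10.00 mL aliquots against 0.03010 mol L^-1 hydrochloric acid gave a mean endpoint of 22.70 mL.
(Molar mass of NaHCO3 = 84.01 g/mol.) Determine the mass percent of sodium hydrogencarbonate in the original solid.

92.23 %

NaHCO3 + HCl → NaCl + H2O + CO2
n(HCl) per titration = 0.02270 × 0.03010 = 6.833 × 10^-4 mol
n(NaHCO3) in each aliquot = 6.833 × 10^-4 mol (1:1 ratio)
n(NaHCO3) in the whole flask = 6.833 × 10^-4 × 250.0/10.00 = 0.01708 mol
mass of NaHCO3 = 0.01708 × 84.01 = 1.435 g
% NaHCO3 = 1.435 / 1.556 × 100 = 92.23 %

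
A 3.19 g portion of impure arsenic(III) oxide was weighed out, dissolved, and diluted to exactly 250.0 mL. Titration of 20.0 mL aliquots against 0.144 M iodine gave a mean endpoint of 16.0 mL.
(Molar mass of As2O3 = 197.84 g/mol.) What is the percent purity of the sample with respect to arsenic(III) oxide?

89.3 %

As2O3 + 2 I2 + 2 H2O → As2O5 + 4 HI
n(I2) per titration = 0.0160 × 0.144 = 2.30 × 10^-3 mol
From the 1:2 ratio, n(As2O3) in each aliquot = 1/2 × 2.30 × 10^-3 = 1.15 × 10^-3 mol
n(As2O3) in the whole flask = 1.15 × 10^-3 × 250.0/20.0 = 0.0144 mol
mass of As2O3 = 0.0144 × 197.84 = 2.85 g
% As2O3 = 2.85 / 3.19 × 100 = 89.3 %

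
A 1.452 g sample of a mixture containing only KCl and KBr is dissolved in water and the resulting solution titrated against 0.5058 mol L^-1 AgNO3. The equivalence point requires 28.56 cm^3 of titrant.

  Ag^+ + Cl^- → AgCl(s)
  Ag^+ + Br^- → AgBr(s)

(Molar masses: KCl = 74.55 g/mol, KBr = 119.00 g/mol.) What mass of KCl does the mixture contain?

n(AgNO3) = 0.02856 × 0.5058 = 0.01445 mol
Let x = n(KCl), y = n(KBr).
Titrant: 1x + 1y = 0.01445;  mass: 74.55x + 119.00y = 1.452
Solving, x = 6.007 × 10^-3 mol, y = 8.438 × 10^-3 mol
mass of KCl = 6.007 × 10^-3 × 74.55 = 0.4479 g

0.4479 g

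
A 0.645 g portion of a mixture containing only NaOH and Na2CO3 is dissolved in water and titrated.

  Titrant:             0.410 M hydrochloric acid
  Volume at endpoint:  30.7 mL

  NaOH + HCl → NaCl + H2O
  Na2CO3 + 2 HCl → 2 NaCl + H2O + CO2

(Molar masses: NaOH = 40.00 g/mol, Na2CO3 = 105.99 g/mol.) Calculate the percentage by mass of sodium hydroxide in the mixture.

n(HCl) = 0.0307 × 0.410 = 0.0126 mol
Let x = n(NaOH), y = n(Na2CO3).
Titrant: 1x + 2y = 0.0126;  mass: 40.00x + 105.99y = 0.645
Solving, x = 1.70 × 10^-3 mol, y = 5.45 × 10^-3 mol
mass of NaOH = 1.70 × 10^-3 × 40.00 = 0.0679 g
% NaOH = 0.0679 / 0.645 × 100 = 10.5 %

10.5 %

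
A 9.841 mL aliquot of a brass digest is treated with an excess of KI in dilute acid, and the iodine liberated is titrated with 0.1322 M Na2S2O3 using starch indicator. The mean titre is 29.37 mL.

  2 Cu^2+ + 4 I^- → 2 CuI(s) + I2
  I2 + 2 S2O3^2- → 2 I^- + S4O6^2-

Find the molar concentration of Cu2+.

n(S2O3^2-) = 0.02937 × 0.1322 = 3.883 × 10^-3 mol
n(I2) = n(S2O3^2-)/2 = 1.941 × 10^-3 mol
From the 2:1 ratio, n(Cu2+) in the aliquot = 2/1 × 1.941 × 10^-3 = 3.883 × 10^-3 mol
[Cu2+] = 3.883 × 10^-3 / 0.009841 = 0.3945 mol/L

0.3945 M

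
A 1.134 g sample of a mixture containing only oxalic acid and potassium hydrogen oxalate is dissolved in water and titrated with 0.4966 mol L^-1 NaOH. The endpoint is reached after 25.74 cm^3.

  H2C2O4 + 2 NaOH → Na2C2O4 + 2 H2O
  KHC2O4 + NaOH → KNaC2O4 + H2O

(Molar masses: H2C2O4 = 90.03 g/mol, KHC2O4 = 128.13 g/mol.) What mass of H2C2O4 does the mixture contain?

n(NaOH) = 0.02574 × 0.4966 = 0.01278 mol
Let x = n(H2C2O4), y = n(KHC2O4).
Titrant: 2x + 1y = 0.01278;  mass: 90.03x + 128.13y = 1.134
Solving, x = 3.031 × 10^-3 mol, y = 6.721 × 10^-3 mol
mass of H2C2O4 = 3.031 × 10^-3 × 90.03 = 0.2729 g

0.2729 g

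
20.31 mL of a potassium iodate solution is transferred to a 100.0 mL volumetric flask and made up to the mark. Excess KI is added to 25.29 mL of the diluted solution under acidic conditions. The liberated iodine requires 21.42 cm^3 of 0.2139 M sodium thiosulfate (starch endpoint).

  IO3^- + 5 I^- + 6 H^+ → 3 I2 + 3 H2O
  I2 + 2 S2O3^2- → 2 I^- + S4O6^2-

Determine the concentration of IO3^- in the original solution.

0.1487 M

n(S2O3^2-) = 0.02142 × 0.2139 = 4.582 × 10^-3 mol
n(I2) = n(S2O3^2-)/2 = 2.291 × 10^-3 mol
From the 1:3 ratio, n(IO3^-) in the aliquot = 1/3 × 2.291 × 10^-3 = 7.636 × 10^-4 mol
[IO3^-]_dilute = 7.636 × 10^-4 / 0.02529 = 0.03019 mol/L
[IO3^-]_original = 0.03019 × 100.0/20.31 = 0.1487 mol/L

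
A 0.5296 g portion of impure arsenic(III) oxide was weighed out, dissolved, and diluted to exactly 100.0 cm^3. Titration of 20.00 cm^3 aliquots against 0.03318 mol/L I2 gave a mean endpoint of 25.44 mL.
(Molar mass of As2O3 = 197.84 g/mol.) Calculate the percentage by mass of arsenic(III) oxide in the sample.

As2O3 + 2 I2 + 2 H2O → As2O5 + 4 HI
n(I2) per titration = 0.02544 × 0.03318 = 8.441 × 10^-4 mol
From the 1:2 ratio, n(As2O3) in each aliquot = 1/2 × 8.441 × 10^-4 = 4.220 × 10^-4 mol
n(As2O3) in the whole flask = 4.220 × 10^-4 × 100.0/20.00 = 2.110 × 10^-3 mol
mass of As2O3 = 2.110 × 10^-3 × 197.84 = 0.4175 g
% As2O3 = 0.4175 / 0.5296 × 100 = 78.83 %

78.83 %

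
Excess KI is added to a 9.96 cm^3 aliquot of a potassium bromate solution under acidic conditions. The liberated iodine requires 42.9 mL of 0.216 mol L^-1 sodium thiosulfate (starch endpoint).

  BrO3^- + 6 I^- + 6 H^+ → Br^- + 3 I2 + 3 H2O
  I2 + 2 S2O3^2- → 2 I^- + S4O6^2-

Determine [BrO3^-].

n(S2O3^2-) = 0.0429 × 0.216 = 9.27 × 10^-3 mol
n(I2) = n(S2O3^2-)/2 = 4.63 × 10^-3 mol
From the 1:3 ratio, n(BrO3^-) in the aliquot = 1/3 × 4.63 × 10^-3 = 1.54 × 10^-3 mol
[BrO3^-] = 1.54 × 10^-3 / 0.00996 = 0.155 mol/L

0.155 mol/L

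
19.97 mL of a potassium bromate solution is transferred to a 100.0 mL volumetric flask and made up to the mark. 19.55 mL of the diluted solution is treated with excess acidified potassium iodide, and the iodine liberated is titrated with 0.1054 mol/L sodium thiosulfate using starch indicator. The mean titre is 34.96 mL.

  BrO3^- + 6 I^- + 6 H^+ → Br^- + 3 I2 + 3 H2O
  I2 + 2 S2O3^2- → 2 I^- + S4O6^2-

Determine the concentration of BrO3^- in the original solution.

n(S2O3^2-) = 0.03496 × 0.1054 = 3.685 × 10^-3 mol
n(I2) = n(S2O3^2-)/2 = 1.842 × 10^-3 mol
From the 1:3 ratio, n(BrO3^-) in the aliquot = 1/3 × 1.842 × 10^-3 = 6.141 × 10^-4 mol
[BrO3^-]_dilute = 6.141 × 10^-4 / 0.01955 = 0.03141 mol/L
[BrO3^-]_original = 0.03141 × 100.0/19.97 = 0.1573 mol/L

0.1573 mol/L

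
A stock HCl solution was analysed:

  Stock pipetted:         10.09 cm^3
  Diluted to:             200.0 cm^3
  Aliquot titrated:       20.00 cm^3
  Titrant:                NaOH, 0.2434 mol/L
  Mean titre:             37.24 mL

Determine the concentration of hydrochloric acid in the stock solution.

8.983 mol/L

HCl + NaOH → NaCl + H2O
n(NaOH) = 0.03724 × 0.2434 = 9.064 × 10^-3 mol
n(HCl) in the aliquot = 9.064 × 10^-3 mol (1:1 ratio)
[HCl]_dilute = 9.064 × 10^-3 / 0.02000 = 0.4532 mol/L
Dilution factor = 200.0 / 10.09 = 19.82
[HCl]_stock = 0.4532 × 19.82 = 8.983 mol/L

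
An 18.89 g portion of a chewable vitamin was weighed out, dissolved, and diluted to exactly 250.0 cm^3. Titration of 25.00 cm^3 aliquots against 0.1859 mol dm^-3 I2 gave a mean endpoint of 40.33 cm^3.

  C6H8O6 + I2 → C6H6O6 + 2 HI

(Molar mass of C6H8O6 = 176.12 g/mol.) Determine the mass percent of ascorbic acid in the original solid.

n(I2) per titration = 0.04033 × 0.1859 = 7.497 × 10^-3 mol
n(C6H8O6) in each aliquot = 7.497 × 10^-3 mol (1:1 ratio)
n(C6H8O6) in the whole flask = 7.497 × 10^-3 × 250.0/25.00 = 0.07497 mol
mass of C6H8O6 = 0.07497 × 176.12 = 13.20 g
% C6H8O6 = 13.20 / 18.89 × 100 = 69.90 %

69.90 %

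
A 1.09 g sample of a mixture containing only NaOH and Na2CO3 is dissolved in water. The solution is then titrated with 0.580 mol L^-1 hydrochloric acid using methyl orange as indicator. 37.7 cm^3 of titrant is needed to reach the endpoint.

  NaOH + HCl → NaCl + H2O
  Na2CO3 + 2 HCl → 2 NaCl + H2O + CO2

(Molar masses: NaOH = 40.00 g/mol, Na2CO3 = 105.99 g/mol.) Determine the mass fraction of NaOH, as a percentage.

19.4 %

n(HCl) = 0.0377 × 0.580 = 0.0219 mol
Let x = n(NaOH), y = n(Na2CO3).
Titrant: 1x + 2y = 0.0219;  mass: 40.00x + 105.99y = 1.09
Solving, x = 5.29 × 10^-3 mol, y = 8.29 × 10^-3 mol
mass of NaOH = 5.29 × 10^-3 × 40.00 = 0.212 g
% NaOH = 0.212 / 1.09 × 100 = 19.4 %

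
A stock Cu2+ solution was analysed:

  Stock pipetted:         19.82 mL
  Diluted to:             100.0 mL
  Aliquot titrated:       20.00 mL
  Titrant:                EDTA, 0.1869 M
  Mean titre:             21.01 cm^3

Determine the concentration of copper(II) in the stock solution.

Cu^2+ + EDTA^4- → [Cu(EDTA)]^2-
n(EDTA) = 0.02101 × 0.1869 = 3.927 × 10^-3 mol
n(Cu2+) in the aliquot = 3.927 × 10^-3 mol (1:1 ratio)
[Cu2+]_dilute = 3.927 × 10^-3 / 0.02000 = 0.1963 mol/L
Dilution factor = 100.0 / 19.82 = 5.045
[Cu2+]_stock = 0.1963 × 5.045 = 0.9906 mol/L

0.9906 M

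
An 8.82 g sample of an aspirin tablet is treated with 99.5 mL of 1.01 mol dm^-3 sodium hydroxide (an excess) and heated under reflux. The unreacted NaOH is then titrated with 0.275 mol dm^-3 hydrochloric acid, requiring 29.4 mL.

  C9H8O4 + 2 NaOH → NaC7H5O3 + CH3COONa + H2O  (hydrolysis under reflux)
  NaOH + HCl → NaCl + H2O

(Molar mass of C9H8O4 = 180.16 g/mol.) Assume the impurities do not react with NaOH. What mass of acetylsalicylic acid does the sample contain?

n(NaOH) added = 0.0995 × 1.01 = 0.100 mol
n(HCl) used in back-titration = 0.0294 × 0.275 = 8.09 × 10^-3 mol
n(NaOH) left over = 8.09 × 10^-3 mol (1:1 ratio)
n(NaOH) consumed by analyte = 0.100 − 8.09 × 10^-3 = 0.0924 mol
From the 1:2 ratio, n(C9H8O4) = 1/2 × 0.0924 = 0.0462 mol
mass of C9H8O4 = 0.0462 × 180.16 = 8.32 g

8.32 g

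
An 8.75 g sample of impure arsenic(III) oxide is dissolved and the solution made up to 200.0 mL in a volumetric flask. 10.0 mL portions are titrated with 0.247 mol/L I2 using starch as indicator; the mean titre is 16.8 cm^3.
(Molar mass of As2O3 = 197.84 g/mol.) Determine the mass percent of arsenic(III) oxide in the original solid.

93.8 %

As2O3 + 2 I2 + 2 H2O → As2O5 + 4 HI
n(I2) per titration = 0.0168 × 0.247 = 4.15 × 10^-3 mol
From the 1:2 ratio, n(As2O3) in each aliquot = 1/2 × 4.15 × 10^-3 = 2.07 × 10^-3 mol
n(As2O3) in the whole flask = 2.07 × 10^-3 × 200.0/10.0 = 0.0415 mol
mass of As2O3 = 0.0415 × 197.84 = 8.21 g
% As2O3 = 8.21 / 8.75 × 100 = 93.8 %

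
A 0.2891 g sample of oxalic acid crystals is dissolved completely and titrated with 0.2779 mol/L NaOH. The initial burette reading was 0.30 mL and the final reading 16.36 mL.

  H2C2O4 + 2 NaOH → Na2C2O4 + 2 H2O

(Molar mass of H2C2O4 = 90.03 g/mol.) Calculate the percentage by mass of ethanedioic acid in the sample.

n(NaOH) = 0.01606 L × 0.2779 mol/L = 4.463 × 10^-3 mol
From the 1:2 ratio, n(H2C2O4) = 1/2 × 4.463 × 10^-3 = 2.232 × 10^-3 mol
mass of H2C2O4 = 2.232 × 10^-3 × 90.03 g/mol = 0.2009 g
% H2C2O4 = 0.2009 / 0.2891 × 100 = 69.49 %

69.49 %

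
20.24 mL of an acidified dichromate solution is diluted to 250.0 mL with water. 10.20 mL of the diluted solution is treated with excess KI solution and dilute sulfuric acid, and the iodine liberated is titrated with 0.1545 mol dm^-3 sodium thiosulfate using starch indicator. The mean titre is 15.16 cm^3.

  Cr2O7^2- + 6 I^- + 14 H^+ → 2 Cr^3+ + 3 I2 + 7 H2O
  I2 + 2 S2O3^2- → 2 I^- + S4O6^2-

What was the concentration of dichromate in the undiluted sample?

n(S2O3^2-) = 0.01516 × 0.1545 = 2.342 × 10^-3 mol
n(I2) = n(S2O3^2-)/2 = 1.171 × 10^-3 mol
From the 1:3 ratio, n(Cr2O7^2-) in the aliquot = 1/3 × 1.171 × 10^-3 = 3.904 × 10^-4 mol
[Cr2O7^2-]_dilute = 3.904 × 10^-4 / 0.01020 = 0.03827 mol/L
[Cr2O7^2-]_original = 0.03827 × 250.0/20.24 = 0.4727 mol/L

0.4727 mol/L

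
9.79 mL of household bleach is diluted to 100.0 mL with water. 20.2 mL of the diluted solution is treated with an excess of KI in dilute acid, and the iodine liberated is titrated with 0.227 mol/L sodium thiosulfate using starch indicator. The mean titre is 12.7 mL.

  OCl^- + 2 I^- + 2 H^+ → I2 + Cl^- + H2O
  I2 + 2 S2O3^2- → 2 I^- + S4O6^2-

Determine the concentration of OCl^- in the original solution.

n(S2O3^2-) = 0.0127 × 0.227 = 2.88 × 10^-3 mol
n(I2) = n(S2O3^2-)/2 = 1.44 × 10^-3 mol
n(OCl^-) in the aliquot = 1.44 × 10^-3 mol (1:1 ratio)
[OCl^-]_dilute = 1.44 × 10^-3 / 0.0202 = 0.0714 mol/L
[OCl^-]_original = 0.0714 × 100.0/9.79 = 0.729 mol/L

0.729 mol/L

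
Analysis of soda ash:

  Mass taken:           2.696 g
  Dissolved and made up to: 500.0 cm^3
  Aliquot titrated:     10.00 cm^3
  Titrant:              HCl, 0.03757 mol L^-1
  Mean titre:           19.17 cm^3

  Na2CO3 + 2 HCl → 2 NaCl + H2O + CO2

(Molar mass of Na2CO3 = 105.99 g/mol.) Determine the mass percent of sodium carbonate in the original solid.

70.79 %

n(HCl) per titration = 0.01917 × 0.03757 = 7.202 × 10^-4 mol
From the 1:2 ratio, n(Na2CO3) in each aliquot = 1/2 × 7.202 × 10^-4 = 3.601 × 10^-4 mol
n(Na2CO3) in the whole flask = 3.601 × 10^-4 × 500.0/10.00 = 0.01801 mol
mass of Na2CO3 = 0.01801 × 105.99 = 1.908 g
% Na2CO3 = 1.908 / 2.696 × 100 = 70.79 %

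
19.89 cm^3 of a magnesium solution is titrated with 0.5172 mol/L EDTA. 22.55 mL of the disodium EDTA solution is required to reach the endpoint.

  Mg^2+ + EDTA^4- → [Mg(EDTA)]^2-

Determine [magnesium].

n(EDTA) = 0.02255 L × 0.5172 mol/L = 0.01166 mol
n(Mg2+) = 0.01166 mol (1:1 mole ratio)
[Mg2+] = 0.01166 mol / 0.01989 L = 0.5864 mol/L

0.5864 mol/L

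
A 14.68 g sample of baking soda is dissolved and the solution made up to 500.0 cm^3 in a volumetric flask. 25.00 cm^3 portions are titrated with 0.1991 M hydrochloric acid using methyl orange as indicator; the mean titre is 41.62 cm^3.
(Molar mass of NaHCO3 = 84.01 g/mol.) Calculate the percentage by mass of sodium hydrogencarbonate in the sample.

NaHCO3 + HCl → NaCl + H2O + CO2
n(HCl) per titration = 0.04162 × 0.1991 = 8.287 × 10^-3 mol
n(NaHCO3) in each aliquot = 8.287 × 10^-3 mol (1:1 ratio)
n(NaHCO3) in the whole flask = 8.287 × 10^-3 × 500.0/25.00 = 0.1657 mol
mass of NaHCO3 = 0.1657 × 84.01 = 13.92 g
% NaHCO3 = 13.92 / 14.68 × 100 = 94.84 %

94.84 %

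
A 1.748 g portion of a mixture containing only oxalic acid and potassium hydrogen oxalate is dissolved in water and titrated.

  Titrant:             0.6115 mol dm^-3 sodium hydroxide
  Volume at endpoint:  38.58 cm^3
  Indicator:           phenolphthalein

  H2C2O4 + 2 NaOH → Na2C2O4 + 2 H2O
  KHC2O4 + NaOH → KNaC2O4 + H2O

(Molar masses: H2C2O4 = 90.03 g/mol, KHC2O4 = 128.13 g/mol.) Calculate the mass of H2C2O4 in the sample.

n(NaOH) = 0.03858 × 0.6115 = 0.02359 mol
Let x = n(H2C2O4), y = n(KHC2O4).
Titrant: 2x + 1y = 0.02359;  mass: 90.03x + 128.13y = 1.748
Solving, x = 7.669 × 10^-3 mol, y = 8.254 × 10^-3 mol
mass of H2C2O4 = 7.669 × 10^-3 × 90.03 = 0.6904 g

0.6904 g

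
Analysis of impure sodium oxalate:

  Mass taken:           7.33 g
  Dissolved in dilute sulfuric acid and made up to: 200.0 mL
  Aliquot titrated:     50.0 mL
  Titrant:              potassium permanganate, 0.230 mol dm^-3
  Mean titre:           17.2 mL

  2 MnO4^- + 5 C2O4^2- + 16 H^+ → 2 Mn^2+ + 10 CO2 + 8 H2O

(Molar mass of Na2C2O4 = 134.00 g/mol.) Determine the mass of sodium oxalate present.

n(KMnO4) per titration = 0.0172 × 0.230 = 3.96 × 10^-3 mol
From the 5:2 ratio, n(Na2C2O4) in each aliquot = 5/2 × 3.96 × 10^-3 = 9.89 × 10^-3 mol
n(Na2C2O4) in the whole flask = 9.89 × 10^-3 × 200.0/50.0 = 0.0396 mol
mass of Na2C2O4 = 0.0396 × 134.00 = 5.30 g

5.30 g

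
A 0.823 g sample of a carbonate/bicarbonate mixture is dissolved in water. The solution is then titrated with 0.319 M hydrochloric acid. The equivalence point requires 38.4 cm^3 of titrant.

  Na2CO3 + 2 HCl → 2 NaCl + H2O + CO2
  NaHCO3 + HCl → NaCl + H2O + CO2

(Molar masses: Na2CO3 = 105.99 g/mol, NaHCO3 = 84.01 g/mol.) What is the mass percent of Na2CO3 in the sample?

n(HCl) = 0.0384 × 0.319 = 0.0122 mol
Let x = n(Na2CO3), y = n(NaHCO3).
Titrant: 2x + 1y = 0.0122;  mass: 105.99x + 84.01y = 0.823
Solving, x = 3.32 × 10^-3 mol, y = 5.60 × 10^-3 mol
mass of Na2CO3 = 3.32 × 10^-3 × 105.99 = 0.352 g
% Na2CO3 = 0.352 / 0.823 × 100 = 42.8 %

42.8 %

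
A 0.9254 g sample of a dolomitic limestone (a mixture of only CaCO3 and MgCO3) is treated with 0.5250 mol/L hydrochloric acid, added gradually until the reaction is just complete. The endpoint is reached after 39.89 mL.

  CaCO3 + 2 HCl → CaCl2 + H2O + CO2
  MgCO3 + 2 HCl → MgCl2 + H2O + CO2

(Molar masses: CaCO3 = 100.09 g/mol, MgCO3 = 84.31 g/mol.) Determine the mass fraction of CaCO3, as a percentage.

29.18 %

n(HCl) = 0.03989 × 0.5250 = 0.02094 mol
Let x = n(CaCO3), y = n(MgCO3).
Titrant: 2x + 2y = 0.02094;  mass: 100.09x + 84.31y = 0.9254
Solving, x = 2.698 × 10^-3 mol, y = 7.773 × 10^-3 mol
mass of CaCO3 = 2.698 × 10^-3 × 100.09 = 0.2701 g
% CaCO3 = 0.2701 / 0.9254 × 100 = 29.18 %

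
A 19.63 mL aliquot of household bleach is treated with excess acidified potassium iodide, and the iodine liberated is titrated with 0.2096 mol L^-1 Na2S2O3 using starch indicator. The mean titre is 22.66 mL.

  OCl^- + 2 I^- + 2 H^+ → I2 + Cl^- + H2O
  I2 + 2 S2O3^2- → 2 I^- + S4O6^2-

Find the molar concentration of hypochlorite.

0.1210 mol/L

n(S2O3^2-) = 0.02266 × 0.2096 = 4.750 × 10^-3 mol
n(I2) = n(S2O3^2-)/2 = 2.375 × 10^-3 mol
n(OCl^-) in the aliquot = 2.375 × 10^-3 mol (1:1 ratio)
[OCl^-] = 2.375 × 10^-3 / 0.01963 = 0.1210 mol/L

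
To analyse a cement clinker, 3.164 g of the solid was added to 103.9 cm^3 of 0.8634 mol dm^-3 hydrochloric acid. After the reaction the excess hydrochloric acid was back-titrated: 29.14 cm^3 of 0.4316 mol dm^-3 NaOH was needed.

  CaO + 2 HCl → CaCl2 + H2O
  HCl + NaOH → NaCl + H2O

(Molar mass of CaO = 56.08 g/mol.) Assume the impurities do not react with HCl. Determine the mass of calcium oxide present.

2.163 g

n(HCl) added = 0.1039 × 0.8634 = 0.08971 mol
n(NaOH) used in back-titration = 0.02914 × 0.4316 = 0.01258 mol
n(HCl) left over = 0.01258 mol (1:1 ratio)
n(HCl) consumed by analyte = 0.08971 − 0.01258 = 0.07713 mol
From the 1:2 ratio, n(CaO) = 1/2 × 0.07713 = 0.03857 mol
mass of CaO = 0.03857 × 56.08 = 2.163 g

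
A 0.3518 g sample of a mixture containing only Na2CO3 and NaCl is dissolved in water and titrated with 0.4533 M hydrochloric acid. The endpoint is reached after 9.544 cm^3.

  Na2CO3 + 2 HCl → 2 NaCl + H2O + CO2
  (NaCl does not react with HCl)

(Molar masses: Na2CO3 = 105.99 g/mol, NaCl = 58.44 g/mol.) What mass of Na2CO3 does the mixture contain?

n(HCl) = 0.009544 × 0.4533 = 4.326 × 10^-3 mol
Let x = n(Na2CO3), y = n(NaCl).
Titrant: 2x = 4.326 × 10^-3;  mass: 105.99x + 58.44y = 0.3518
Solving, x = 2.163 × 10^-3 mol, y = 2.097 × 10^-3 mol
mass of Na2CO3 = 2.163 × 10^-3 × 105.99 = 0.2293 g

0.2293 g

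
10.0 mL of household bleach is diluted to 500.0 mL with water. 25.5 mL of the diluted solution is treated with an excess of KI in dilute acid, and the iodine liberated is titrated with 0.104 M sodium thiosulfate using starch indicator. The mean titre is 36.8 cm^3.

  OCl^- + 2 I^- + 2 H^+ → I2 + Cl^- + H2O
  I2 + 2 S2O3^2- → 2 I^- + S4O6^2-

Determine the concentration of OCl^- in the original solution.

3.75 M

n(S2O3^2-) = 0.0368 × 0.104 = 3.83 × 10^-3 mol
n(I2) = n(S2O3^2-)/2 = 1.91 × 10^-3 mol
n(OCl^-) in the aliquot = 1.91 × 10^-3 mol (1:1 ratio)
[OCl^-]_dilute = 1.91 × 10^-3 / 0.0255 = 0.0750 mol/L
[OCl^-]_original = 0.0750 × 500.0/10.0 = 3.75 mol/L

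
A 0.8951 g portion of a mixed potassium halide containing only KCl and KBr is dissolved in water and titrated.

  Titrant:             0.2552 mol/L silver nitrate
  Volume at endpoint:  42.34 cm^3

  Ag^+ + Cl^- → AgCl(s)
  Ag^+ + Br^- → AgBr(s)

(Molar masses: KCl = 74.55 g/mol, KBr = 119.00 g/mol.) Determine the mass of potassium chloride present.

0.6553 g

n(AgNO3) = 0.04234 × 0.2552 = 0.01081 mol
Let x = n(KCl), y = n(KBr).
Titrant: 1x + 1y = 0.01081;  mass: 74.55x + 119.00y = 0.8951
Solving, x = 8.790 × 10^-3 mol, y = 2.015 × 10^-3 mol
mass of KCl = 8.790 × 10^-3 × 74.55 = 0.6553 g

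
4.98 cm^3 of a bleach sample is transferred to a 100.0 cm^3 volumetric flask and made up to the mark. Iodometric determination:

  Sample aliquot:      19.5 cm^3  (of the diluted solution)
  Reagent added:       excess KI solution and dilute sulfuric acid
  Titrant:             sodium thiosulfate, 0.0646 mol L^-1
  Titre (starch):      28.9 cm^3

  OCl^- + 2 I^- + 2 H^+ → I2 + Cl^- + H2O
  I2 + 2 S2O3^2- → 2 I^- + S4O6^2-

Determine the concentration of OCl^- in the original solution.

n(S2O3^2-) = 0.0289 × 0.0646 = 1.87 × 10^-3 mol
n(I2) = n(S2O3^2-)/2 = 9.33 × 10^-4 mol
n(OCl^-) in the aliquot = 9.33 × 10^-4 mol (1:1 ratio)
[OCl^-]_dilute = 9.33 × 10^-4 / 0.0195 = 0.0479 mol/L
[OCl^-]_original = 0.0479 × 100.0/4.98 = 0.961 mol/L

0.961 mol/L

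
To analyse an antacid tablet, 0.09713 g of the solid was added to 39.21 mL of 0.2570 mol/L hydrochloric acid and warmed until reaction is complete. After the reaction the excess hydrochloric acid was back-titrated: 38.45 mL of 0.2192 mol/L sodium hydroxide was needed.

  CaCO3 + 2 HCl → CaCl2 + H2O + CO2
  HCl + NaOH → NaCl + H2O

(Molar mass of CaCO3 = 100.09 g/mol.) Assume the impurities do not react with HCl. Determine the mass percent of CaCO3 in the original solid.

n(HCl) added = 0.03921 × 0.2570 = 0.01008 mol
n(NaOH) used in back-titration = 0.03845 × 0.2192 = 8.428 × 10^-3 mol
n(HCl) left over = 8.428 × 10^-3 mol (1:1 ratio)
n(HCl) consumed by analyte = 0.01008 − 8.428 × 10^-3 = 1.649 × 10^-3 mol
From the 1:2 ratio, n(CaCO3) = 1/2 × 1.649 × 10^-3 = 8.244 × 10^-4 mol
mass of CaCO3 = 8.244 × 10^-4 × 100.09 = 0.08251 g
% CaCO3 = 0.08251 / 0.09713 × 100 = 84.95 %

84.95 %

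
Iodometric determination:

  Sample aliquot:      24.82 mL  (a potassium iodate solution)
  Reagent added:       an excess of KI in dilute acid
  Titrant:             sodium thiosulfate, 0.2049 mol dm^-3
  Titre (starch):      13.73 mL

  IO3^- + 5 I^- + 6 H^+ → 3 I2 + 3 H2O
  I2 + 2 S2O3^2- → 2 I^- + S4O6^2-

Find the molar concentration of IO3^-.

0.01889 mol/L

n(S2O3^2-) = 0.01373 × 0.2049 = 2.813 × 10^-3 mol
n(I2) = n(S2O3^2-)/2 = 1.407 × 10^-3 mol
From the 1:3 ratio, n(IO3^-) in the aliquot = 1/3 × 1.407 × 10^-3 = 4.689 × 10^-4 mol
[IO3^-] = 4.689 × 10^-4 / 0.02482 = 0.01889 mol/L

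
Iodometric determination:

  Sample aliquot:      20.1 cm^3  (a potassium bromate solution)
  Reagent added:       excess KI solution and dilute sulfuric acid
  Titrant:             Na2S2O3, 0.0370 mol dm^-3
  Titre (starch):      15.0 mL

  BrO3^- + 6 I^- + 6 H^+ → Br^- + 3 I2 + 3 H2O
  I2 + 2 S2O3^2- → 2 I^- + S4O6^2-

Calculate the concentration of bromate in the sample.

0.00460 mol/L

n(S2O3^2-) = 0.0150 × 0.0370 = 5.55 × 10^-4 mol
n(I2) = n(S2O3^2-)/2 = 2.77 × 10^-4 mol
From the 1:3 ratio, n(BrO3^-) in the aliquot = 1/3 × 2.77 × 10^-4 = 9.25 × 10^-5 mol
[BrO3^-] = 9.25 × 10^-5 / 0.0201 = 0.00460 mol/L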